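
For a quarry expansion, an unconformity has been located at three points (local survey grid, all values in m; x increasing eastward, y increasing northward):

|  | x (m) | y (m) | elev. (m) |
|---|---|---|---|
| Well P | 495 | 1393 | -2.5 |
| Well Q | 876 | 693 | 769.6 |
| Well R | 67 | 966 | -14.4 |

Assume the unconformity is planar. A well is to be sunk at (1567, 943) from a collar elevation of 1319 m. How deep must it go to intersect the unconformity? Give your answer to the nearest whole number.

Two edge vectors: Well P→Well Q = (381, -700, 772.1), Well P→Well R = (-428, -427, -11.9).
Normal n = (Well P→Well Q) × (Well P→Well R) = (338016.7, -325924.9, -462287).
So ∂z/∂x = −n_x/n_z = 0.73118 and ∂z/∂y = −n_y/n_z = −0.70503.
Intercept c from Well P: -2.5 − 361.94 + 982.10 = 617.67.
At (1567, 943): z_contact = 1145.8 − 664.8 + 617.67 = 1098.6 m.
Depth below ground = 1319 − 1098.6 = 220 m.

220 m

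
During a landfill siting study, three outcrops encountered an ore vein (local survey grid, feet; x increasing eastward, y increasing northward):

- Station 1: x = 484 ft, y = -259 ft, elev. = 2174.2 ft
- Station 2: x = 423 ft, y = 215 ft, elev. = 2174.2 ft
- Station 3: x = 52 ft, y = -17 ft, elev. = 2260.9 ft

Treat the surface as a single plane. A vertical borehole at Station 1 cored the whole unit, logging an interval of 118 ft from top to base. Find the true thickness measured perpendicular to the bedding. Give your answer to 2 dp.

115.29 ft

Two edge vectors: Station 1→Station 2 = (-61, 474, 0), Station 1→Station 3 = (-432, 242, 86.7).
Normal n = (Station 1→Station 2) × (Station 1→Station 3) = (41095.8, 5288.7, 190006).
So ∂z/∂x = −n_x/n_z = −0.21629 and ∂z/∂y = −n_y/n_z = −0.02783.
|∇z| = √(a²+b²) = 0.21807, so dip δ = arctan(0.21807) = 12.30°.
True thickness = vertical thickness × cos δ = 118 × cos 12.30° = 115.29 ft.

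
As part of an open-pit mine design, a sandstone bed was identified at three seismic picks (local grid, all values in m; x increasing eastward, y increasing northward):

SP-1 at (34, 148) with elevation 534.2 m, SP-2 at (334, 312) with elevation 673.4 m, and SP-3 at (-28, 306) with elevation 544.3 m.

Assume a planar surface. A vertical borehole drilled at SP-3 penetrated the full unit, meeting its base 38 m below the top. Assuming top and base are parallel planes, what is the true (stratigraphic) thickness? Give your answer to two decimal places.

35.19 m

Let the plane be z = a·x + b·y + c.
SP-2−SP-1: 300a + 164b = 139.2;  SP-3−SP-1: −62a + 158b = 10.1.
Solving gives a = 0.35327, b = 0.20255.
|∇z| = √(a²+b²) = 0.40722, so dip δ = arctan(0.40722) = 22.16°.
True thickness = vertical thickness × cos δ = 38 × cos 22.16° = 35.19 m.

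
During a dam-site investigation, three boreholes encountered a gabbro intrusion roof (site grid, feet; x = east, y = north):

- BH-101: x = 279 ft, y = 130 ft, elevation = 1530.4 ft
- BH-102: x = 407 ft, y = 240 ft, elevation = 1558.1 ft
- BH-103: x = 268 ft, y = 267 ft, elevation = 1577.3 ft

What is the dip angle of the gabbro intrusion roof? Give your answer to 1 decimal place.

19.0°

Let the plane be z = a·x + b·y + c.
BH-102−BH-101: 128a + 110b = 27.7;  BH-103−BH-101: −11a + 137b = 46.9.
Solving gives a = −0.07277, b = 0.33649.
Gradient magnitude |∇z| = √(a² + b²) = √(0.00530 + 0.11323) = 0.34427.
True dip = arctan(0.34427) = 19.0°, dipping toward SSE (azimuth ≈ 168°).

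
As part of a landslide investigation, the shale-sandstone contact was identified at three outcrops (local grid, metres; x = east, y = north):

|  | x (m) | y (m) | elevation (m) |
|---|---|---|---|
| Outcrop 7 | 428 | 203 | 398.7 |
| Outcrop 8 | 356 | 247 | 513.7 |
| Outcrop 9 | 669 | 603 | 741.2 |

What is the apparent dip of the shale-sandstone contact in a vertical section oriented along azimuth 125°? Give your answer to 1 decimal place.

54.6°

Let the plane be z = a·x + b·y + c.
Outcrop 8−Outcrop 7: −72a + 44b = 115;  Outcrop 9−Outcrop 7: 241a + 400b = 342.5.
Solving gives a = −0.78495, b = 1.32918.
Unit vector along 125° is (sin 125°, cos 125°) = (0.8192, -0.5736).
Slope in that direction = a·(0.8192) + b·(-0.5736) = −1.40538.
Apparent dip = arctan|1.40538| = 54.6° (true dip is 57.1°, so apparent ≤ true as expected).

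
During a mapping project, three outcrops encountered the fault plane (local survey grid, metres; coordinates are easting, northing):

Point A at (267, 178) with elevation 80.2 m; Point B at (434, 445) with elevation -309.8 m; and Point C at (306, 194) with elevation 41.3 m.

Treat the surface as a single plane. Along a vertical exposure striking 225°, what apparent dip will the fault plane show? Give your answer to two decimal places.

Two edge vectors: Point A→Point B = (167, 267, -390), Point A→Point C = (39, 16, -38.9).
Normal n = (Point A→Point B) × (Point A→Point C) = (-4146.3, -8713.7, -7741).
So ∂z/∂easting = −n_x/n_z = −0.53563 and ∂z/∂northing = −n_y/n_z = −1.12566.
Unit vector along 225° is (sin 225°, cos 225°) = (-0.7071, -0.7071).
Slope in that direction = a·(-0.7071) + b·(-0.7071) = 1.17471.
Apparent dip = arctan|1.17471| = 49.59° (true dip is 51.3°, so apparent ≤ true as expected).

49.59°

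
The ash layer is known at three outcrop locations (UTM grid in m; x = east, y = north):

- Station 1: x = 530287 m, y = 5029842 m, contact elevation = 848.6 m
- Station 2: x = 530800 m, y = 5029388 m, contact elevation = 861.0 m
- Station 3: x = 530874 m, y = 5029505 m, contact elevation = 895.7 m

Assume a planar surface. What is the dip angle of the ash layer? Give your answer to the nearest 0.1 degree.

Let the plane be z = a·x + b·y + c.
Station 2−Station 1: 513a − 454b = 12.4;  Station 3−Station 1: 587a − 337b = 47.1.
Solving gives a = 0.18378, b = 0.18035.
Gradient magnitude |∇z| = √(a² + b²) = √(0.03377 + 0.03252) = 0.25749.
True dip = arctan(0.25749) = 14.4°, dipping toward SW (azimuth ≈ 226°).

14.4°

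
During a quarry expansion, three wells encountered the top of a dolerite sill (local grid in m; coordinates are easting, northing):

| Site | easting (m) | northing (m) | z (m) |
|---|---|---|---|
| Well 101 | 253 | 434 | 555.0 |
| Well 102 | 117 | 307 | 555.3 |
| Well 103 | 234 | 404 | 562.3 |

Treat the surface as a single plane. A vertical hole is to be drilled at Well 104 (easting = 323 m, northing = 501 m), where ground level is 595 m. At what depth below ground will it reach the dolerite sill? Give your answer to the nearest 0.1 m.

41.1 m

Two edge vectors: Well 101→Well 102 = (-136, -127, 0.3), Well 101→Well 103 = (-19, -30, 7.3).
Normal n = (Well 101→Well 102) × (Well 101→Well 103) = (-918.1, 987.1, 1667).
So ∂z/∂easting = −n_x/n_z = 0.55075 and ∂z/∂northing = −n_y/n_z = −0.59214.
Intercept c from Well 101: 555 − 139.34 + 256.99 = 672.65.
At (323, 501): z_contact = 177.89 − 296.66 + 672.65 = 553.88 m.
Depth below ground = 595 − 553.88 = 41.1 m.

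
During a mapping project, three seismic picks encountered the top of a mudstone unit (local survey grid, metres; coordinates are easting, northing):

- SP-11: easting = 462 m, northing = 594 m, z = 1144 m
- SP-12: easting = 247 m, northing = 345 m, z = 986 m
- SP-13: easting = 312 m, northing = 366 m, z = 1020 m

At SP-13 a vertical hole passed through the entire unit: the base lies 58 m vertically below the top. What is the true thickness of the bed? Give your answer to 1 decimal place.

Two edge vectors: SP-11→SP-12 = (-215, -249, -158), SP-11→SP-13 = (-150, -228, -124).
Normal n = (SP-11→SP-12) × (SP-11→SP-13) = (-5148, -2960, 11670).
So ∂z/∂easting = −n_x/n_z = 0.44113 and ∂z/∂northing = −n_y/n_z = 0.25364.
|∇z| = √(a²+b²) = 0.50885, so dip δ = arctan(0.50885) = 26.97°.
True thickness = vertical thickness × cos δ = 58 × cos 26.97° = 51.7 m.

51.7 m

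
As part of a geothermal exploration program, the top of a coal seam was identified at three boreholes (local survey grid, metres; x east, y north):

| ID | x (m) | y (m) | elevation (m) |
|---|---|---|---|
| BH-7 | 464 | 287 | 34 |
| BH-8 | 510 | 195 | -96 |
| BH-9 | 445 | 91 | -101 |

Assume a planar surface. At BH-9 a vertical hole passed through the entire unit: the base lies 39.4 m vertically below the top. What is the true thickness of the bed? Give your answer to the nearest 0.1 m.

22.3 m

Two edge vectors: BH-7→BH-8 = (46, -92, -130), BH-7→BH-9 = (-19, -196, -135).
Normal n = (BH-7→BH-8) × (BH-7→BH-9) = (-13060, 8680, -10764).
So ∂z/∂x = −n_x/n_z = −1.21330 and ∂z/∂y = −n_y/n_z = 0.80639.
|∇z| = √(a²+b²) = 1.45684, so dip δ = arctan(1.45684) = 55.53°.
True thickness = vertical thickness × cos δ = 39.4 × cos 55.53° = 22.3 m.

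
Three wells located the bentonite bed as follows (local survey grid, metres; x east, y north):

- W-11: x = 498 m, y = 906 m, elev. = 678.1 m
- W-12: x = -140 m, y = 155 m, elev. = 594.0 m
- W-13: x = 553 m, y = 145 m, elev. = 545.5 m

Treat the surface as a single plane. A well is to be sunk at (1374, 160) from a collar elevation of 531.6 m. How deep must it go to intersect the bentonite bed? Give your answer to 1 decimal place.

39.0 m

Two edge vectors: W-11→W-12 = (-638, -751, -84.1), W-11→W-13 = (55, -761, -132.6).
Normal n = (W-11→W-12) × (W-11→W-13) = (35582.5, -89224.3, 526823).
So ∂z/∂x = −n_x/n_z = −0.067542 and ∂z/∂y = −n_y/n_z = 0.169363.
Intercept c from W-11: 678.1 + 33.64 − 153.44 = 558.29.
At (1374, 160): z_contact = −92.80 + 27.10 + 558.29 = 492.59 m.
Depth below ground = 531.6 − 492.59 = 39.0 m.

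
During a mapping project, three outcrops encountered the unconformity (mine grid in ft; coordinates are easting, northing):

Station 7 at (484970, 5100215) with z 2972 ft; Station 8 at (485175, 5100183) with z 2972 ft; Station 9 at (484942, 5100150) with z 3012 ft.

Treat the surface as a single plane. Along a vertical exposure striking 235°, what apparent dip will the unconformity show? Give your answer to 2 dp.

22.02°

Two edge vectors: Station 7→Station 8 = (205, -32, 0), Station 7→Station 9 = (-28, -65, 40).
Normal n = (Station 7→Station 8) × (Station 7→Station 9) = (-1280, -8200, -14221).
So ∂z/∂easting = −n_x/n_z = −0.09001 and ∂z/∂northing = −n_y/n_z = −0.57661.
Unit vector along 235° is (sin 235°, cos 235°) = (-0.8192, -0.5736).
Slope in that direction = a·(-0.8192) + b·(-0.5736) = 0.40446.
Apparent dip = arctan|0.40446| = 22.02° (true dip is 30.3°, so apparent ≤ true as expected).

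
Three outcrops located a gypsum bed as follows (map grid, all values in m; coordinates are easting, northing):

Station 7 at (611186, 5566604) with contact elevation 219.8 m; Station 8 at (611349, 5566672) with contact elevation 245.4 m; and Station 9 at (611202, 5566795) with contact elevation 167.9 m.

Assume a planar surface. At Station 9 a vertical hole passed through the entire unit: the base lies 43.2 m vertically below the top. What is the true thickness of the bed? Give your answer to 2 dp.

Two edge vectors: Station 7→Station 8 = (163, 68, 25.6), Station 7→Station 9 = (16, 191, -51.9).
Normal n = (Station 7→Station 8) × (Station 7→Station 9) = (-8418.8, 8869.3, 30045).
So ∂z/∂easting = −n_x/n_z = 0.28021 and ∂z/∂northing = −n_y/n_z = −0.29520.
|∇z| = √(a²+b²) = 0.40701, so dip δ = arctan(0.40701) = 22.15°.
True thickness = vertical thickness × cos δ = 43.2 × cos 22.15° = 40.01 m.

40.01 m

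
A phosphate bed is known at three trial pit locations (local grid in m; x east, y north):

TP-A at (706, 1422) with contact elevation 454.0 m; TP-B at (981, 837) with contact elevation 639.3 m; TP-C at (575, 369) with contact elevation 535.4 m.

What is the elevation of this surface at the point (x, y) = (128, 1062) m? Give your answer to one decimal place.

267.1 m

Let the plane be z = a·x + b·y + c.
TP-B−TP-A: 275a − 585b = 185.3;  TP-C−TP-A: −131a − 1053b = 81.4.
Solving gives a = 0.402780, b = −0.127411.
Then c = 454 − a·706 − b·1422 = 350.82.
At (128, 1062): z = 51.6 − 135.3 + 350.82 = 267.1 m.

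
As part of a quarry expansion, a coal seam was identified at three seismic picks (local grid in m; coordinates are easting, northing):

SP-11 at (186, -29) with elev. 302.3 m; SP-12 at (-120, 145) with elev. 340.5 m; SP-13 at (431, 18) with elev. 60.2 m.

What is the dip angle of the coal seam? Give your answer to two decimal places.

Let the plane be z = a·easting + b·northing + c.
SP-12−SP-11: −306a + 174b = 38.2;  SP-13−SP-11: 245a + 47b = −242.1.
Solving gives a = −0.77038, b = −1.13526.
Gradient magnitude |∇z| = √(a² + b²) = √(0.59348 + 1.28882) = 1.37197.
True dip = arctan(1.37197) = 53.91°, dipping toward NE (azimuth ≈ 034°).

53.91°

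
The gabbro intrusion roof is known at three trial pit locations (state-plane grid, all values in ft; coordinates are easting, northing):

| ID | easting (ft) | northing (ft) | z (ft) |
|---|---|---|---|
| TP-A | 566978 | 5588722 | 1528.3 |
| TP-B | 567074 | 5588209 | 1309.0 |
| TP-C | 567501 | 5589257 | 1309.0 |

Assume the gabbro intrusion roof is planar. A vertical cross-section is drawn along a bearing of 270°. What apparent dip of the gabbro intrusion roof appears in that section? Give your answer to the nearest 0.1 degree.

35.7°

Let the plane be z = a·easting + b·northing + c.
TP-B−TP-A: 96a − 513b = −219.3;  TP-C−TP-A: 523a + 535b = −219.3.
Solving gives a = −0.71897, b = 0.29294.
Unit vector along 270° is (sin 270°, cos 270°) = (-1.0000, -0.0000).
Slope in that direction = a·(-1.0000) + b·(-0.0000) = 0.71897.
Apparent dip = arctan|0.71897| = 35.7° (true dip is 37.8°, so apparent ≤ true as expected).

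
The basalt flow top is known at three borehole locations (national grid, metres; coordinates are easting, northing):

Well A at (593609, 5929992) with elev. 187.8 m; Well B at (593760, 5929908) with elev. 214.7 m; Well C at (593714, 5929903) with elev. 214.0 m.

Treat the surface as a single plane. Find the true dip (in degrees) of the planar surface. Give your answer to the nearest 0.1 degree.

Two edge vectors: Well A→Well B = (151, -84, 26.9), Well A→Well C = (105, -89, 26.2).
Normal n = (Well A→Well B) × (Well A→Well C) = (193.3, -1131.7, -4619).
So ∂z/∂easting = −n_x/n_z = 0.04185 and ∂z/∂northing = −n_y/n_z = −0.24501.
Gradient magnitude |∇z| = √(a² + b²) = √(0.00175 + 0.06003) = 0.24856.
True dip = arctan(0.24856) = 14.0°, dipping toward N (azimuth ≈ 350°).

14.0°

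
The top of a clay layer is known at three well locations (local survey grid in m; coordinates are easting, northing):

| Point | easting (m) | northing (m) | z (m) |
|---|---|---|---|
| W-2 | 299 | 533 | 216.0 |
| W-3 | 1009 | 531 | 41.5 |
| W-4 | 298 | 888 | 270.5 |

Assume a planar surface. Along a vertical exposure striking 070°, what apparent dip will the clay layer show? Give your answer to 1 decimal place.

10.1°

Two edge vectors: W-2→W-3 = (710, -2, -174.5), W-2→W-4 = (-1, 355, 54.5).
Normal n = (W-2→W-3) × (W-2→W-4) = (61838.5, -38520.5, 252048).
So ∂z/∂easting = −n_x/n_z = −0.24534 and ∂z/∂northing = −n_y/n_z = 0.15283.
Unit vector along 070° is (sin 70°, cos 70°) = (0.9397, 0.3420).
Slope in that direction = a·(0.9397) + b·(0.3420) = −0.17828.
Apparent dip = arctan|0.17828| = 10.1° (true dip is 16.1°, so apparent ≤ true as expected).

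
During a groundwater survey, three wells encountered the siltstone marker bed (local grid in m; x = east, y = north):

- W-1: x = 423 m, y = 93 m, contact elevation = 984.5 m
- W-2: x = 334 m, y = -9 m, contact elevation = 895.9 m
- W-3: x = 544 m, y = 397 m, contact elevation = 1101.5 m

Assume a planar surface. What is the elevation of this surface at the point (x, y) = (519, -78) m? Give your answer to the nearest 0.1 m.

Let the plane be z = a·x + b·y + c.
W-2−W-1: −89a − 102b = −88.6;  W-3−W-1: 121a + 304b = 117.
Solving gives a = 1.01946, b = −0.02091.
Then c = 984.5 − a·423 − b·93 = 555.21.
At (519, -78): z = 529.1 + 1.6 + 555.21 = 1085.9 m.

1085.9 m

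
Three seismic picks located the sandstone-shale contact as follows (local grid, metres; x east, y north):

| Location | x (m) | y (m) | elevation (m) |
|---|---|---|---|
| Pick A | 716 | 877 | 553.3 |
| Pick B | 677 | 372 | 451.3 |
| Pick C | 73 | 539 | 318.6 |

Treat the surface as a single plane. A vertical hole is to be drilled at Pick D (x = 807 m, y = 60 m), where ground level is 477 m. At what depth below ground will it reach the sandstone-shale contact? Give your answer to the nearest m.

Let the plane be z = a·x + b·y + c.
Pick B−Pick A: −39a − 505b = −102;  Pick C−Pick A: −643a − 338b = −234.7.
Solving gives a = 0.26979, b = 0.18115.
Then c = 553.3 − a·716 − b·877 = 201.27.
At (807, 60): z_contact = 217.7 + 10.9 + 201.27 = 429.9 m.
Depth below ground = 477 − 429.9 = 47 m.

47 m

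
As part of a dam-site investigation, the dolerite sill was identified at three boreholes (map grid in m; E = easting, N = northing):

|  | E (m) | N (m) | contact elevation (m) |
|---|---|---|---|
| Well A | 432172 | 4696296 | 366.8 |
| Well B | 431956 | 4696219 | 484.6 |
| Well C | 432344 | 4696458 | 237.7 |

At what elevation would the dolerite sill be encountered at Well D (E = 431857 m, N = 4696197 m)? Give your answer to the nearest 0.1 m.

Let the plane be z = a·E + b·N + c.
Well B−Well A: −216a − 77b = 117.8;  Well C−Well A: 172a + 162b = −129.1.
Solving gives a = −0.420401876, b = −0.350560971.
Then c = 366.8 − a·432172 − b·4696296 = 1828390.81.
At (431857, 4696197): z = −181553.5 − 1646303.4 + 1828390.81 = 533.9 m.

533.9 m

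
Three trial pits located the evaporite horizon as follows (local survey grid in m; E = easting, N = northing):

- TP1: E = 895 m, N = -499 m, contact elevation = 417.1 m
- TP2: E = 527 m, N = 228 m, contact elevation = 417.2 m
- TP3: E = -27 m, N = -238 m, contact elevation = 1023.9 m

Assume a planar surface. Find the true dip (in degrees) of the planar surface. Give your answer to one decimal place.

Two edge vectors: TP1→TP2 = (-368, 727, 0.1), TP1→TP3 = (-922, 261, 606.8).
Normal n = (TP1→TP2) × (TP1→TP3) = (441117.5, 223210.2, 574246).
So ∂z/∂E = −n_x/n_z = −0.76817 and ∂z/∂N = −n_y/n_z = −0.38870.
Gradient magnitude |∇z| = √(a² + b²) = √(0.59008 + 0.15109) = 0.86091.
True dip = arctan(0.86091) = 40.7°, dipping toward ENE (azimuth ≈ 063°).

40.7°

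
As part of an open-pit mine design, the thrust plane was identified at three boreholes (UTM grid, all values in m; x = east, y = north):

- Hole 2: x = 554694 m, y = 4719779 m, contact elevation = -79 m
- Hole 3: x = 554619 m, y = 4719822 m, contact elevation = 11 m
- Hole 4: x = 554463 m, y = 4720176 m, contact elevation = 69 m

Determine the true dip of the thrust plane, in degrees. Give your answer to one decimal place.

57.3°

Let the plane be z = a·x + b·y + c.
Hole 3−Hole 2: −75a + 43b = 90;  Hole 4−Hole 2: −231a + 397b = 148.
Solving gives a = −1.47999, b = −0.48836.
Gradient magnitude |∇z| = √(a² + b²) = √(2.19038 + 0.23849) = 1.55848.
True dip = arctan(1.55848) = 57.3°, dipping toward ENE (azimuth ≈ 072°).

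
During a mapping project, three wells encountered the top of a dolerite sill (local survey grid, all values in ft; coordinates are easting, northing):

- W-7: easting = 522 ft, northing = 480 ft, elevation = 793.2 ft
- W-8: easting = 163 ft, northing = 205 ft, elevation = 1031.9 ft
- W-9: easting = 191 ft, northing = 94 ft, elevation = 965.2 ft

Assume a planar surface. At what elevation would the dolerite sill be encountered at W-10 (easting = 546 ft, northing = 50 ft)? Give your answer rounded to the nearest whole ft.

614 ft

Let the plane be z = a·easting + b·northing + c.
W-8−W-7: −359a − 275b = 238.7;  W-9−W-7: −331a − 386b = 172.
Solving gives a = −0.94299, b = 0.36303.
Then c = 793.2 − a·522 − b·480 = 1111.19.
At (546, 50): z = −514.9 + 18.2 + 1111.19 = 614.5 ft.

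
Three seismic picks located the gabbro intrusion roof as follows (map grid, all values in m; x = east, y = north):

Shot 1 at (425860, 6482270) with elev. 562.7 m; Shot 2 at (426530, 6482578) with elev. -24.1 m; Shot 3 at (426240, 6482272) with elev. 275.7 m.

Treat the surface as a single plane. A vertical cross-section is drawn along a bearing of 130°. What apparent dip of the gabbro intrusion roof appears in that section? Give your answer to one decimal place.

22.1°

Let the plane be z = a·x + b·y + c.
Shot 2−Shot 1: 670a + 308b = −586.8;  Shot 3−Shot 1: 380a + 2b = −287.
Solving gives a = −0.75387, b = −0.26529.
Unit vector along 130° is (sin 130°, cos 130°) = (0.7660, -0.6428).
Slope in that direction = a·(0.7660) + b·(-0.6428) = −0.40697.
Apparent dip = arctan|0.40697| = 22.1° (true dip is 38.6°, so apparent ≤ true as expected).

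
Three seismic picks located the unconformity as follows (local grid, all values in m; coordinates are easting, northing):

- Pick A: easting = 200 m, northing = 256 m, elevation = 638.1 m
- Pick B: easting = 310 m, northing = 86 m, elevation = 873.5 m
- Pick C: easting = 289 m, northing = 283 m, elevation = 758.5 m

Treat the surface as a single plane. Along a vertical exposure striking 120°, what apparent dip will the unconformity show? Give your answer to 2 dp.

56.24°

Let the plane be z = a·easting + b·northing + c.
Pick B−Pick A: 110a − 170b = 235.4;  Pick C−Pick A: 89a + 27b = 120.4.
Solving gives a = 1.48198, b = −0.42578.
Unit vector along 120° is (sin 120°, cos 120°) = (0.8660, -0.5000).
Slope in that direction = a·(0.8660) + b·(-0.5000) = 1.49632.
Apparent dip = arctan|1.49632| = 56.24° (true dip is 57.0°, so apparent ≤ true as expected).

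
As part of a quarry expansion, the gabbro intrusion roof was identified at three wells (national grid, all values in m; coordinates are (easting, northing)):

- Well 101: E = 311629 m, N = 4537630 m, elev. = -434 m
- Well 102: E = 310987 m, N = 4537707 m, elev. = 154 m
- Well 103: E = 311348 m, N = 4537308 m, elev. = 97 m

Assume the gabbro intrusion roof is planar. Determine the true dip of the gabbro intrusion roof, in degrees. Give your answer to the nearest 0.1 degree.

51.7°

Two edge vectors: Well 101→Well 102 = (-642, 77, 588), Well 101→Well 103 = (-281, -322, 531).
Normal n = (Well 101→Well 102) × (Well 101→Well 103) = (230223, 175674, 228361).
So ∂z/∂E = −n_x/n_z = −1.00815 and ∂z/∂N = −n_y/n_z = −0.76928.
Gradient magnitude |∇z| = √(a² + b²) = √(1.01637 + 0.59179) = 1.26814.
True dip = arctan(1.26814) = 51.7°, dipping toward NE (azimuth ≈ 053°).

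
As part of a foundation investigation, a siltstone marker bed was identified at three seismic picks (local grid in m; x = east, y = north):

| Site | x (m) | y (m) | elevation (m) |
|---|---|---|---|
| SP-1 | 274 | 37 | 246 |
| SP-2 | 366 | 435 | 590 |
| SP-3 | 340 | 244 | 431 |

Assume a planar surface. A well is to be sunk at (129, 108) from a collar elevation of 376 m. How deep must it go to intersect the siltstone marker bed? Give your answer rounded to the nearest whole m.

123 m

Two edge vectors: SP-1→SP-2 = (92, 398, 344), SP-1→SP-3 = (66, 207, 185).
Normal n = (SP-1→SP-2) × (SP-1→SP-3) = (2422, 5684, -7224).
So ∂z/∂x = −n_x/n_z = 0.33527 and ∂z/∂y = −n_y/n_z = 0.78682.
Intercept c from SP-1: 246 − 91.86 − 29.11 = 125.02.
At (129, 108): z_contact = 43.2 + 85.0 + 125.02 = 253.2 m.
Depth below ground = 376 − 253.2 = 123 m.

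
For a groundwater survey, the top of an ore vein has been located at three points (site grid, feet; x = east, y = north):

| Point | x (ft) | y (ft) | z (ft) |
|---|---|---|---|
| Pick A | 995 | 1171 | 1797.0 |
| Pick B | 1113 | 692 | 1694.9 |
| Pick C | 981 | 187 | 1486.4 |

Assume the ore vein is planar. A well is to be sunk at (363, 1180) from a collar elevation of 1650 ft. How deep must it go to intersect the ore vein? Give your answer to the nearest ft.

Two edge vectors: Pick A→Pick B = (118, -479, -102.1), Pick A→Pick C = (-14, -984, -310.6).
Normal n = (Pick A→Pick B) × (Pick A→Pick C) = (48311, 38080.2, -122818).
So ∂z/∂x = −n_x/n_z = 0.39335 and ∂z/∂y = −n_y/n_z = 0.31005.
Intercept c from Pick A: 1797 − 391.39 − 363.07 = 1042.54.
At (363, 1180): z_contact = 142.8 + 365.9 + 1042.54 = 1551.2 ft.
Depth below ground = 1650 − 1551.2 = 99 ft.

99 ft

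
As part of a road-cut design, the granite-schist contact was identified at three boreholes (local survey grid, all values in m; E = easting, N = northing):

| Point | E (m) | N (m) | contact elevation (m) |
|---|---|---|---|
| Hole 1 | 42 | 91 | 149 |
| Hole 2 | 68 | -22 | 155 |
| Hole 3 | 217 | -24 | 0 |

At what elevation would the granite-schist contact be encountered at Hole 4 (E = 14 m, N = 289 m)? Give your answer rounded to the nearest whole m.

120 m

Two edge vectors: Hole 1→Hole 2 = (26, -113, 6), Hole 1→Hole 3 = (175, -115, -149).
Normal n = (Hole 1→Hole 2) × (Hole 1→Hole 3) = (17527, 4924, 16785).
So ∂z/∂E = −n_x/n_z = −1.04421 and ∂z/∂N = −n_y/n_z = −0.29336.
Intercept c from Hole 1: 149 + 43.86 + 26.70 = 219.55.
At (14, 289): z = −14.6 − 84.8 + 219.55 = 120.2 m.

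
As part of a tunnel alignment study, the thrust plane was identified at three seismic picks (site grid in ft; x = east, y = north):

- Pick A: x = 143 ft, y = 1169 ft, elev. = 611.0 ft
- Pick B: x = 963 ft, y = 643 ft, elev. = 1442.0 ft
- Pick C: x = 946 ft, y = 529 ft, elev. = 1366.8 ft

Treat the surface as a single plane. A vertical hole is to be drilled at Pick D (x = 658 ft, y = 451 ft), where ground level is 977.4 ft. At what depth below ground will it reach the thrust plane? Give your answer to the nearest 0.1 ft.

24.4 ft

Let the plane be z = a·x + b·y + c.
Pick B−Pick A: 820a − 526b = 831;  Pick C−Pick A: 803a − 640b = 755.8.
Solving gives a = 1.311136, b = 0.464129.
Then c = 611 − a·143 − b·1169 = −119.06.
At (658, 451): z_contact = 862.73 + 209.32 − 119.06 = 952.99 ft.
Depth below ground = 977.4 − 952.99 = 24.4 ft.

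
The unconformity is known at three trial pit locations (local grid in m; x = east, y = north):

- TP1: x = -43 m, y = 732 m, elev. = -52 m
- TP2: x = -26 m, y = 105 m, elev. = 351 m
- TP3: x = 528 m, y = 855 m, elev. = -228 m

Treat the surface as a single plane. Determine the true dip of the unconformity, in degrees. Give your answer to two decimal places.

Let the plane be z = a·x + b·y + c.
TP2−TP1: 17a − 627b = 403;  TP3−TP1: 571a + 123b = −176.
Solving gives a = −0.16879, b = −0.64732.
Gradient magnitude |∇z| = √(a² + b²) = √(0.02849 + 0.41902) = 0.66896.
True dip = arctan(0.66896) = 33.78°, dipping toward NNE (azimuth ≈ 015°).

33.78°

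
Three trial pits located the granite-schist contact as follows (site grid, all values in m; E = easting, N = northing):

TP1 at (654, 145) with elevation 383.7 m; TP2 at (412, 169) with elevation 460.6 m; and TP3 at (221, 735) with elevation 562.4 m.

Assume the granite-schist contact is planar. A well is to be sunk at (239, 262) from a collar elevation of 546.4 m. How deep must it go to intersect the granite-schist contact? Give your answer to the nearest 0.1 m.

25.1 m

Let the plane be z = a·E + b·N + c.
TP2−TP1: −242a + 24b = 76.9;  TP3−TP1: −433a + 590b = 178.7.
Solving gives a = −0.31032, b = 0.07514.
Then c = 383.7 − a·654 − b·145 = 575.75.
At (239, 262): z_contact = −74.17 + 19.69 + 575.75 = 521.27 m.
Depth below ground = 546.4 − 521.27 = 25.1 m.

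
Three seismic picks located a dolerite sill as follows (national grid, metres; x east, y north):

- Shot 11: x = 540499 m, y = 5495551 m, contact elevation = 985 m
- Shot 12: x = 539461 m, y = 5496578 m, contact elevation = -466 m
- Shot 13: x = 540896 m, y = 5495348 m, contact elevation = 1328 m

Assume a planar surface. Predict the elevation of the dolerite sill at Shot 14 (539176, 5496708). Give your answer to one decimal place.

-694.7 m

Let the plane be z = a·x + b·y + c.
Shot 12−Shot 11: −1038a + 1027b = −1451;  Shot 13−Shot 11: 397a − 203b = 343.
Solving gives a = 0.292926575, b = −1.116788914.
Then c = 985 − a·540499 − b·5495551 = 5980028.91.
At (539176, 5496708): z = 157939.0 − 6138662.6 + 5980028.91 = -694.7 m.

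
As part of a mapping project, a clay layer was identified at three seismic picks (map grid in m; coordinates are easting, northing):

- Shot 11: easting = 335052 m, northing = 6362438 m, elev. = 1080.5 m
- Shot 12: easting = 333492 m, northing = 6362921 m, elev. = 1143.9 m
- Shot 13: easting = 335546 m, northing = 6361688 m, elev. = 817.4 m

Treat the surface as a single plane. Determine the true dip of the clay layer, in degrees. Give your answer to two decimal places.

Two edge vectors: Shot 11→Shot 12 = (-1560, 483, 63.4), Shot 11→Shot 13 = (494, -750, -263.1).
Normal n = (Shot 11→Shot 12) × (Shot 11→Shot 13) = (-79527.3, -379116.4, 931398).
So ∂z/∂easting = −n_x/n_z = 0.08538 and ∂z/∂northing = −n_y/n_z = 0.40704.
Gradient magnitude |∇z| = √(a² + b²) = √(0.00729 + 0.16568) = 0.41590.
True dip = arctan(0.41590) = 22.58°, dipping toward SSW (azimuth ≈ 192°).

22.58°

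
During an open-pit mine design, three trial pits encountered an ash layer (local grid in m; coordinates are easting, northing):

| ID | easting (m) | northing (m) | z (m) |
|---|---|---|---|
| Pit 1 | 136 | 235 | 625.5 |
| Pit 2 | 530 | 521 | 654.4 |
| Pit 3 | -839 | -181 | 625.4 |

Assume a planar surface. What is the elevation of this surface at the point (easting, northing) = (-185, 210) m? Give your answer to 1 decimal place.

Two edge vectors: Pit 1→Pit 2 = (394, 286, 28.9), Pit 1→Pit 3 = (-975, -416, -0.1).
Normal n = (Pit 1→Pit 2) × (Pit 1→Pit 3) = (11993.8, -28138.1, 114946).
So ∂z/∂easting = −n_x/n_z = −0.10434 and ∂z/∂northing = −n_y/n_z = 0.24479.
Intercept c from Pit 1: 625.5 + 14.19 − 57.53 = 582.16.
At (-185, 210): z = 19.3 + 51.4 + 582.16 = 652.9 m.

652.9 m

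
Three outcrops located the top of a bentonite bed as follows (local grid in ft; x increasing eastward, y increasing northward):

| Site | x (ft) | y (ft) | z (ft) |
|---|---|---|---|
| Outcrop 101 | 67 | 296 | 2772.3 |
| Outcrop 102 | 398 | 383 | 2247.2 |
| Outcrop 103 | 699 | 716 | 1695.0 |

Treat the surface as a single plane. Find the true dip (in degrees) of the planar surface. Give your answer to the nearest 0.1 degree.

Two edge vectors: Outcrop 101→Outcrop 102 = (331, 87, -525.1), Outcrop 101→Outcrop 103 = (632, 420, -1077.3).
Normal n = (Outcrop 101→Outcrop 102) × (Outcrop 101→Outcrop 103) = (126816.9, 24723.1, 84036).
So ∂z/∂x = −n_x/n_z = −1.50908 and ∂z/∂y = −n_y/n_z = −0.29420.
Gradient magnitude |∇z| = √(a² + b²) = √(2.27732 + 0.08655) = 1.53749.
True dip = arctan(1.53749) = 57.0°, dipping toward E (azimuth ≈ 079°).

57.0°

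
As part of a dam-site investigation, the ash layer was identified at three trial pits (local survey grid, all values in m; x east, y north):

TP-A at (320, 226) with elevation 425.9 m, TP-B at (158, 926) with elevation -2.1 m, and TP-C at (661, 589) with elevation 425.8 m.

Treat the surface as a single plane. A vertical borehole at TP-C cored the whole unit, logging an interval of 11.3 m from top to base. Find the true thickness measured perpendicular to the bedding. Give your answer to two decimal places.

Let the plane be z = a·x + b·y + c.
TP-B−TP-A: −162a + 700b = −428;  TP-C−TP-A: 341a + 363b = −0.1.
Solving gives a = 0.52199, b = −0.49063.
|∇z| = √(a²+b²) = 0.71637, so dip δ = arctan(0.71637) = 35.62°.
True thickness = vertical thickness × cos δ = 11.3 × cos 35.62° = 9.19 m.

9.19 m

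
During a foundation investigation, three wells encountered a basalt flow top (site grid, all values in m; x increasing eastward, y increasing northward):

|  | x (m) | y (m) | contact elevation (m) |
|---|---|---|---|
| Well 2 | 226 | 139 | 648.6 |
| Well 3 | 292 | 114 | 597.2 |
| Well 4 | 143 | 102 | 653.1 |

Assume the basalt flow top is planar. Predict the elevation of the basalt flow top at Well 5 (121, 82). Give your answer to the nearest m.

645 m

Let the plane be z = a·x + b·y + c.
Well 3−Well 2: 66a − 25b = −51.4;  Well 4−Well 2: −83a − 37b = 4.5.
Solving gives a = −0.44594, b = 0.87872.
Then c = 648.6 − a·226 − b·139 = 627.24.
At (121, 82): z = −54.0 + 72.1 + 627.24 = 645.3 m.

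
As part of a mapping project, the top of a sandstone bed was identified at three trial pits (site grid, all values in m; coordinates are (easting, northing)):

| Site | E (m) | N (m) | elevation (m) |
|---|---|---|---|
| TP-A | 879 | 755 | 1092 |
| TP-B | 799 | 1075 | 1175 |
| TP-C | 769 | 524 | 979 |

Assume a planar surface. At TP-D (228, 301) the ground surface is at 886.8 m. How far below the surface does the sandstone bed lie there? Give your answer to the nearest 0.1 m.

154.5 m

Two edge vectors: TP-A→TP-B = (-80, 320, 83), TP-A→TP-C = (-110, -231, -113).
Normal n = (TP-A→TP-B) × (TP-A→TP-C) = (-16987, -18170, 53680).
So ∂z/∂E = −n_x/n_z = 0.316449 and ∂z/∂N = −n_y/n_z = 0.338487.
Intercept c from TP-A: 1092 − 278.16 − 255.56 = 558.28.
At (228, 301): z_contact = 72.15 + 101.88 + 558.28 = 732.32 m.
Depth below ground = 886.8 − 732.32 = 154.5 m.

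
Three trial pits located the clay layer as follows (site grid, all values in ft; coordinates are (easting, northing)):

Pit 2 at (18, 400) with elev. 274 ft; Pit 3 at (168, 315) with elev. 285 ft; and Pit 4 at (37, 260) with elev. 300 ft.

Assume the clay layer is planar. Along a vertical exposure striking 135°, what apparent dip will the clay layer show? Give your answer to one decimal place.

6.3°

Two edge vectors: Pit 2→Pit 3 = (150, -85, 11), Pit 2→Pit 4 = (19, -140, 26).
Normal n = (Pit 2→Pit 3) × (Pit 2→Pit 4) = (-670, -3691, -19385).
So ∂z/∂E = −n_x/n_z = −0.03456 and ∂z/∂N = −n_y/n_z = −0.19040.
Unit vector along 135° is (sin 135°, cos 135°) = (0.7071, -0.7071).
Slope in that direction = a·(0.7071) + b·(-0.7071) = 0.11020.
Apparent dip = arctan|0.11020| = 6.3° (true dip is 11.0°, so apparent ≤ true as expected).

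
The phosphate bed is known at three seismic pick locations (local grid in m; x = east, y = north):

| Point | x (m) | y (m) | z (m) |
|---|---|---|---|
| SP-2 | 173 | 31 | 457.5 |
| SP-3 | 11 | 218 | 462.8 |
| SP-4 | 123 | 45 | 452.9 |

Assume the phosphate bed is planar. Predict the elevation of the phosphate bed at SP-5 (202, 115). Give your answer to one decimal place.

Two edge vectors: SP-2→SP-3 = (-162, 187, 5.3), SP-2→SP-4 = (-50, 14, -4.6).
Normal n = (SP-2→SP-3) × (SP-2→SP-4) = (-934.4, -1010.2, 7082).
So ∂z/∂x = −n_x/n_z = 0.13194 and ∂z/∂y = −n_y/n_z = 0.14264.
Intercept c from SP-2: 457.5 − 22.83 − 4.42 = 430.25.
At (202, 115): z = 26.7 + 16.4 + 430.25 = 473.3 m.

473.3 m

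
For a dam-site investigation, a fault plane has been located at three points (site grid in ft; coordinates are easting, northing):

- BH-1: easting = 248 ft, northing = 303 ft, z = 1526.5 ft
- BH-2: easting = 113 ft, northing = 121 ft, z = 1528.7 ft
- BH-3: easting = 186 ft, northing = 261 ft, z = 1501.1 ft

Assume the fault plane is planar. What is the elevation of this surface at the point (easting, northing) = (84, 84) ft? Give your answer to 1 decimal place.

1527.8 ft

Let the plane be z = a·easting + b·northing + c.
BH-2−BH-1: −135a − 182b = 2.2;  BH-3−BH-1: −62a − 42b = −25.4.
Solving gives a = 0.83990, b = −0.63509.
Then c = 1526.5 − a·248 − b·303 = 1510.64.
At (84, 84): z = 70.6 − 53.3 + 1510.64 = 1527.8 ft.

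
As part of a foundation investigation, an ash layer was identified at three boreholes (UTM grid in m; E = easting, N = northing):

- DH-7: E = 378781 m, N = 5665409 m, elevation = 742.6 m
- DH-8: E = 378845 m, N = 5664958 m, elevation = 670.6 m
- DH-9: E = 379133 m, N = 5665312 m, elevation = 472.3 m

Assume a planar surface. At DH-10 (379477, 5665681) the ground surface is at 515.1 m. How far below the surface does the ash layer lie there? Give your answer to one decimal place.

282.5 m

Two edge vectors: DH-7→DH-8 = (64, -451, -72), DH-7→DH-9 = (352, -97, -270.3).
Normal n = (DH-7→DH-8) × (DH-7→DH-9) = (114921.3, -8044.8, 152544).
So ∂z/∂E = −n_x/n_z = −0.753364931 and ∂z/∂N = −n_y/n_z = 0.052737571.
Intercept c from DH-7: 742.6 + 285360.32 − 298779.91 = −12676.99.
At (379477, 5665681): z_contact = −285884.66 + 298794.25 − 12676.99 = 232.60 m.
Depth below ground = 515.1 − 232.60 = 282.5 m.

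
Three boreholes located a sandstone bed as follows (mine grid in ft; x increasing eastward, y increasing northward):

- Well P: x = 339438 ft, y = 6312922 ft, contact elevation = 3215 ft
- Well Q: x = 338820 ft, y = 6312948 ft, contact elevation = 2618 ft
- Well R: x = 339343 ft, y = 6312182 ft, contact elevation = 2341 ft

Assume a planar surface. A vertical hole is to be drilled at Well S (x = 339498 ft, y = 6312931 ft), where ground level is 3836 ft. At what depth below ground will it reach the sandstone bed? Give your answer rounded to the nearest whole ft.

551 ft

Let the plane be z = a·x + b·y + c.
Well Q−Well P: −618a + 26b = −597;  Well R−Well P: −95a − 740b = −874.
Solving gives a = 1.01025251, b = 1.05138650.
Then c = 3215 − a·339438 − b·6312922 = −6977024.07.
At (339498, 6312931): z_contact = 342978.7 + 6637330.4 − 6977024.07 = 3285.1 ft.
Depth below ground = 3836 − 3285.1 = 551 ft.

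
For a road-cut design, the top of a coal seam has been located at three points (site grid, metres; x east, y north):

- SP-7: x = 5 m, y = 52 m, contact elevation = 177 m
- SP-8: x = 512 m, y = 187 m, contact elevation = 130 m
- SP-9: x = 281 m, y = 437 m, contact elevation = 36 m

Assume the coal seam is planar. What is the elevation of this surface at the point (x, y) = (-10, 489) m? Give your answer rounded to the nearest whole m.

15 m

Two edge vectors: SP-7→SP-8 = (507, 135, -47), SP-7→SP-9 = (276, 385, -141).
Normal n = (SP-7→SP-8) × (SP-7→SP-9) = (-940, 58515, 157935).
So ∂z/∂x = −n_x/n_z = 0.00595 and ∂z/∂y = −n_y/n_z = −0.37050.
Intercept c from SP-7: 177 − 0.03 + 19.27 = 196.24.
At (-10, 489): z = −0.1 − 181.2 + 196.24 = 15.0 m.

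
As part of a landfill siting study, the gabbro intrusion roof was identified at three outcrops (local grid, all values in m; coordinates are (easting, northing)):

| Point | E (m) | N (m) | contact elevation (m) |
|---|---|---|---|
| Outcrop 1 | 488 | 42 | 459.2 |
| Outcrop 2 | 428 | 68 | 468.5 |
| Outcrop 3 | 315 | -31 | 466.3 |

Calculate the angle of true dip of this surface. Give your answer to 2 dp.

9.37°

Two edge vectors: Outcrop 1→Outcrop 2 = (-60, 26, 9.3), Outcrop 1→Outcrop 3 = (-173, -73, 7.1).
Normal n = (Outcrop 1→Outcrop 2) × (Outcrop 1→Outcrop 3) = (863.5, -1182.9, 8878).
So ∂z/∂E = −n_x/n_z = −0.09726 and ∂z/∂N = −n_y/n_z = 0.13324.
Gradient magnitude |∇z| = √(a² + b²) = √(0.00946 + 0.01775) = 0.16496.
True dip = arctan(0.16496) = 9.37°, dipping toward SE (azimuth ≈ 144°).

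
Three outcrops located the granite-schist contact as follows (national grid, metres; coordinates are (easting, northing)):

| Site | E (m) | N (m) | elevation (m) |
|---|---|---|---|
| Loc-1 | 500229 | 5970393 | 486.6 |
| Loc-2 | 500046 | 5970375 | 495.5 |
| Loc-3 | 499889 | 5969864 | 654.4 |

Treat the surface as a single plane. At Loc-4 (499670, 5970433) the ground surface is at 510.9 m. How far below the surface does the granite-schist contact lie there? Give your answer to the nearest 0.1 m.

Two edge vectors: Loc-1→Loc-2 = (-183, -18, 8.9), Loc-1→Loc-3 = (-340, -529, 167.8).
Normal n = (Loc-1→Loc-2) × (Loc-1→Loc-3) = (1687.7, 27681.4, 90687).
So ∂z/∂E = −n_x/n_z = −0.018610165 and ∂z/∂N = −n_y/n_z = −0.305241104.
Intercept c from Loc-1: 486.6 + 9309.34 + 1822409.35 = 1832205.29.
At (499670, 5970433): z_contact = −9298.94 − 1822421.56 + 1832205.29 = 484.79 m.
Depth below ground = 510.9 − 484.79 = 26.1 m.

26.1 m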